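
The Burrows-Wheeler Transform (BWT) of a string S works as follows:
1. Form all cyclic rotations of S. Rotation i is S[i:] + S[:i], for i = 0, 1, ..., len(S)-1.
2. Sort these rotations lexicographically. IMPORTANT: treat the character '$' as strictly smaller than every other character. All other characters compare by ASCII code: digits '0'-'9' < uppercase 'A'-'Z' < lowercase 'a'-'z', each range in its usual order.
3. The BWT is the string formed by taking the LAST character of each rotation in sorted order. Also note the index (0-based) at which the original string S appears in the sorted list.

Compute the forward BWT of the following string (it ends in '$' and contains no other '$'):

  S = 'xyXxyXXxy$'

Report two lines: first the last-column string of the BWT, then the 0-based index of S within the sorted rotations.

All 10 rotations (rotation i = S[i:]+S[:i]):
  rot[0] = xyXxyXXxy$
  rot[1] = yXxyXXxy$x
  rot[2] = XxyXXxy$xy
  rot[3] = xyXXxy$xyX
  rot[4] = yXXxy$xyXx
  rot[5] = XXxy$xyXxy
  rot[6] = Xxy$xyXxyX
  rot[7] = xy$xyXxyXX
  rot[8] = y$xyXxyXXx
  rot[9] = $xyXxyXXxy
Sorted (with $ < everything):
  sorted[0] = $xyXxyXXxy  (last char: 'y')
  sorted[1] = XXxy$xyXxy  (last char: 'y')
  sorted[2] = Xxy$xyXxyX  (last char: 'X')
  sorted[3] = XxyXXxy$xy  (last char: 'y')
  sorted[4] = xy$xyXxyXX  (last char: 'X')
  sorted[5] = xyXXxy$xyX  (last char: 'X')
  sorted[6] = xyXxyXXxy$  (last char: '$')
  sorted[7] = y$xyXxyXXx  (last char: 'x')
  sorted[8] = yXXxy$xyXx  (last char: 'x')
  sorted[9] = yXxyXXxy$x  (last char: 'x')
Last column: yyXyXX$xxx
Original string S is at sorted index 6

Answer: yyXyXX$xxx
6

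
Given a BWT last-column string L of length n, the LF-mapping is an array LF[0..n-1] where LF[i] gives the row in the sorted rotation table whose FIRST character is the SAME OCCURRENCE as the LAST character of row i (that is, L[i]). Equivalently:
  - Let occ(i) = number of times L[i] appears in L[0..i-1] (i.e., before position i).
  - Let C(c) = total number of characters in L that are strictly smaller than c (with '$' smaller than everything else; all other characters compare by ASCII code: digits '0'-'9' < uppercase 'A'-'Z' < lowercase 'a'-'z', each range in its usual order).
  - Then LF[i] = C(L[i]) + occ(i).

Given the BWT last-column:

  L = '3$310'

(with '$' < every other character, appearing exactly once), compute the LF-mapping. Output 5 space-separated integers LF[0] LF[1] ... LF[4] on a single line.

Answer: 3 0 4 2 1

Derivation:
Char counts: '$':1, '0':1, '1':1, '3':2
C (first-col start): C('$')=0, C('0')=1, C('1')=2, C('3')=3
L[0]='3': occ=0, LF[0]=C('3')+0=3+0=3
L[1]='$': occ=0, LF[1]=C('$')+0=0+0=0
L[2]='3': occ=1, LF[2]=C('3')+1=3+1=4
L[3]='1': occ=0, LF[3]=C('1')+0=2+0=2
L[4]='0': occ=0, LF[4]=C('0')+0=1+0=1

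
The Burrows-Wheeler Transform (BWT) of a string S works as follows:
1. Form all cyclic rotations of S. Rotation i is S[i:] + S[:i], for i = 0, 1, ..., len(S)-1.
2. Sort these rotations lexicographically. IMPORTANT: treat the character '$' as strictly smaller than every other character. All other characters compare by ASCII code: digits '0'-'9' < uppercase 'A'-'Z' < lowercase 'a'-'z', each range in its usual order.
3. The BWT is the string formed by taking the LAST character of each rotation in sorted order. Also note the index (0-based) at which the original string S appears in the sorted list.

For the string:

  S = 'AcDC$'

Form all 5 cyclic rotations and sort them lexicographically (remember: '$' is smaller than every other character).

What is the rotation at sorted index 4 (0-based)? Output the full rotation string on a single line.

Answer: cDC$A

Derivation:
All 5 rotations (rotation i = S[i:]+S[:i]):
  rot[0] = AcDC$
  rot[1] = cDC$A
  rot[2] = DC$Ac
  rot[3] = C$AcD
  rot[4] = $AcDC
Sorted (with $ < everything):
  sorted[0] = $AcDC
  sorted[1] = AcDC$
  sorted[2] = C$AcD
  sorted[3] = DC$Ac
  sorted[4] = cDC$A
sorted[4] = cDC$A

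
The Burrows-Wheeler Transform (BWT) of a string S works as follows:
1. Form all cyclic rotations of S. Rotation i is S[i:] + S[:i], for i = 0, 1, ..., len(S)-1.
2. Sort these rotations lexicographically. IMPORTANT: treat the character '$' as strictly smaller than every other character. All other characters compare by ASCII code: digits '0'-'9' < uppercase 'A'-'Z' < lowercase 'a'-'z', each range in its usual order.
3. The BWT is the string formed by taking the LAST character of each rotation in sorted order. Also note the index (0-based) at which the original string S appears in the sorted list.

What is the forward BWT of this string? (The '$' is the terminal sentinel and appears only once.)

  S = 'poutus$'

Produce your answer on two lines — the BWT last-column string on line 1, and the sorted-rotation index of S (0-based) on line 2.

All 7 rotations (rotation i = S[i:]+S[:i]):
  rot[0] = poutus$
  rot[1] = outus$p
  rot[2] = utus$po
  rot[3] = tus$pou
  rot[4] = us$pout
  rot[5] = s$poutu
  rot[6] = $poutus
Sorted (with $ < everything):
  sorted[0] = $poutus  (last char: 's')
  sorted[1] = outus$p  (last char: 'p')
  sorted[2] = poutus$  (last char: '$')
  sorted[3] = s$poutu  (last char: 'u')
  sorted[4] = tus$pou  (last char: 'u')
  sorted[5] = us$pout  (last char: 't')
  sorted[6] = utus$po  (last char: 'o')
Last column: sp$uuto
Original string S is at sorted index 2

Answer: sp$uuto
2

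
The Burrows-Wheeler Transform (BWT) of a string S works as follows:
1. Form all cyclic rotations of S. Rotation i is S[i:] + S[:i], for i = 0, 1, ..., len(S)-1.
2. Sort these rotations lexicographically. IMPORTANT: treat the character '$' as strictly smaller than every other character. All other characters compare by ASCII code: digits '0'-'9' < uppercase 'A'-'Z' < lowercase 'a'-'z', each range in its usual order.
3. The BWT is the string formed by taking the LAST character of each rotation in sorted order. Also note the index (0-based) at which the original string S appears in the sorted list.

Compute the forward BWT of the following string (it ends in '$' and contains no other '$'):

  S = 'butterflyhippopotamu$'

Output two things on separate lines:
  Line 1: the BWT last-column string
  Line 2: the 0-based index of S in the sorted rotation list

Answer: ut$tryhfapppoieotumbl
2

Derivation:
All 21 rotations (rotation i = S[i:]+S[:i]):
  rot[0] = butterflyhippopotamu$
  rot[1] = utterflyhippopotamu$b
  rot[2] = tterflyhippopotamu$bu
  rot[3] = terflyhippopotamu$but
  rot[4] = erflyhippopotamu$butt
  rot[5] = rflyhippopotamu$butte
  rot[6] = flyhippopotamu$butter
  rot[7] = lyhippopotamu$butterf
  rot[8] = yhippopotamu$butterfl
  rot[9] = hippopotamu$butterfly
  rot[10] = ippopotamu$butterflyh
  rot[11] = ppopotamu$butterflyhi
  rot[12] = popotamu$butterflyhip
  rot[13] = opotamu$butterflyhipp
  rot[14] = potamu$butterflyhippo
  rot[15] = otamu$butterflyhippop
  rot[16] = tamu$butterflyhippopo
  rot[17] = amu$butterflyhippopot
  rot[18] = mu$butterflyhippopota
  rot[19] = u$butterflyhippopotam
  rot[20] = $butterflyhippopotamu
Sorted (with $ < everything):
  sorted[0] = $butterflyhippopotamu  (last char: 'u')
  sorted[1] = amu$butterflyhippopot  (last char: 't')
  sorted[2] = butterflyhippopotamu$  (last char: '$')
  sorted[3] = erflyhippopotamu$butt  (last char: 't')
  sorted[4] = flyhippopotamu$butter  (last char: 'r')
  sorted[5] = hippopotamu$butterfly  (last char: 'y')
  sorted[6] = ippopotamu$butterflyh  (last char: 'h')
  sorted[7] = lyhippopotamu$butterf  (last char: 'f')
  sorted[8] = mu$butterflyhippopota  (last char: 'a')
  sorted[9] = opotamu$butterflyhipp  (last char: 'p')
  sorted[10] = otamu$butterflyhippop  (last char: 'p')
  sorted[11] = popotamu$butterflyhip  (last char: 'p')
  sorted[12] = potamu$butterflyhippo  (last char: 'o')
  sorted[13] = ppopotamu$butterflyhi  (last char: 'i')
  sorted[14] = rflyhippopotamu$butte  (last char: 'e')
  sorted[15] = tamu$butterflyhippopo  (last char: 'o')
  sorted[16] = terflyhippopotamu$but  (last char: 't')
  sorted[17] = tterflyhippopotamu$bu  (last char: 'u')
  sorted[18] = u$butterflyhippopotam  (last char: 'm')
  sorted[19] = utterflyhippopotamu$b  (last char: 'b')
  sorted[20] = yhippopotamu$butterfl  (last char: 'l')
Last column: ut$tryhfapppoieotumbl
Original string S is at sorted index 2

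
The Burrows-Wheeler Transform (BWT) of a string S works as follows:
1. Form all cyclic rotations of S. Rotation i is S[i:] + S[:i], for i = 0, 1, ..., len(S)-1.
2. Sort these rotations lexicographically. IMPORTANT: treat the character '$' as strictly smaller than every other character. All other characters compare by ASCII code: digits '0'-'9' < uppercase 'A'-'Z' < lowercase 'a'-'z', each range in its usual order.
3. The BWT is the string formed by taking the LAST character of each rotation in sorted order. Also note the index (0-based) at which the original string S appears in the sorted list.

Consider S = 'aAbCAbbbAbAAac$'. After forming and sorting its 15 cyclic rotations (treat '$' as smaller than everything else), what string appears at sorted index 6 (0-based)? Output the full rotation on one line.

All 15 rotations (rotation i = S[i:]+S[:i]):
  rot[0] = aAbCAbbbAbAAac$
  rot[1] = AbCAbbbAbAAac$a
  rot[2] = bCAbbbAbAAac$aA
  rot[3] = CAbbbAbAAac$aAb
  rot[4] = AbbbAbAAac$aAbC
  rot[5] = bbbAbAAac$aAbCA
  rot[6] = bbAbAAac$aAbCAb
  rot[7] = bAbAAac$aAbCAbb
  rot[8] = AbAAac$aAbCAbbb
  rot[9] = bAAac$aAbCAbbbA
  rot[10] = AAac$aAbCAbbbAb
  rot[11] = Aac$aAbCAbbbAbA
  rot[12] = ac$aAbCAbbbAbAA
  rot[13] = c$aAbCAbbbAbAAa
  rot[14] = $aAbCAbbbAbAAac
Sorted (with $ < everything):
  sorted[0] = $aAbCAbbbAbAAac
  sorted[1] = AAac$aAbCAbbbAb
  sorted[2] = Aac$aAbCAbbbAbA
  sorted[3] = AbAAac$aAbCAbbb
  sorted[4] = AbCAbbbAbAAac$a
  sorted[5] = AbbbAbAAac$aAbC
  sorted[6] = CAbbbAbAAac$aAb
  sorted[7] = aAbCAbbbAbAAac$
  sorted[8] = ac$aAbCAbbbAbAA
  sorted[9] = bAAac$aAbCAbbbA
  sorted[10] = bAbAAac$aAbCAbb
  sorted[11] = bCAbbbAbAAac$aA
  sorted[12] = bbAbAAac$aAbCAb
  sorted[13] = bbbAbAAac$aAbCA
  sorted[14] = c$aAbCAbbbAbAAa
sorted[6] = CAbbbAbAAac$aAb

Answer: CAbbbAbAAac$aAb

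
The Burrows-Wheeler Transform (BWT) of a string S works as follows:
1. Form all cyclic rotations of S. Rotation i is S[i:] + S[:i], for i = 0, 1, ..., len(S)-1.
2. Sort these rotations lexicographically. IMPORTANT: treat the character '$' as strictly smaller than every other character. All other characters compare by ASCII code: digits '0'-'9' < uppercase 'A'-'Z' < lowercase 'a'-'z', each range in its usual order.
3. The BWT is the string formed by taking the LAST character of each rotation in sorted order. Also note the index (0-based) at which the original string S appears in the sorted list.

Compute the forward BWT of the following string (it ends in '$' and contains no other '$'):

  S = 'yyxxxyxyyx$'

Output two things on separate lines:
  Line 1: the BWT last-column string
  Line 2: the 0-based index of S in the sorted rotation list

All 11 rotations (rotation i = S[i:]+S[:i]):
  rot[0] = yyxxxyxyyx$
  rot[1] = yxxxyxyyx$y
  rot[2] = xxxyxyyx$yy
  rot[3] = xxyxyyx$yyx
  rot[4] = xyxyyx$yyxx
  rot[5] = yxyyx$yyxxx
  rot[6] = xyyx$yyxxxy
  rot[7] = yyx$yyxxxyx
  rot[8] = yx$yyxxxyxy
  rot[9] = x$yyxxxyxyy
  rot[10] = $yyxxxyxyyx
Sorted (with $ < everything):
  sorted[0] = $yyxxxyxyyx  (last char: 'x')
  sorted[1] = x$yyxxxyxyy  (last char: 'y')
  sorted[2] = xxxyxyyx$yy  (last char: 'y')
  sorted[3] = xxyxyyx$yyx  (last char: 'x')
  sorted[4] = xyxyyx$yyxx  (last char: 'x')
  sorted[5] = xyyx$yyxxxy  (last char: 'y')
  sorted[6] = yx$yyxxxyxy  (last char: 'y')
  sorted[7] = yxxxyxyyx$y  (last char: 'y')
  sorted[8] = yxyyx$yyxxx  (last char: 'x')
  sorted[9] = yyx$yyxxxyx  (last char: 'x')
  sorted[10] = yyxxxyxyyx$  (last char: '$')
Last column: xyyxxyyyxx$
Original string S is at sorted index 10

Answer: xyyxxyyyxx$
10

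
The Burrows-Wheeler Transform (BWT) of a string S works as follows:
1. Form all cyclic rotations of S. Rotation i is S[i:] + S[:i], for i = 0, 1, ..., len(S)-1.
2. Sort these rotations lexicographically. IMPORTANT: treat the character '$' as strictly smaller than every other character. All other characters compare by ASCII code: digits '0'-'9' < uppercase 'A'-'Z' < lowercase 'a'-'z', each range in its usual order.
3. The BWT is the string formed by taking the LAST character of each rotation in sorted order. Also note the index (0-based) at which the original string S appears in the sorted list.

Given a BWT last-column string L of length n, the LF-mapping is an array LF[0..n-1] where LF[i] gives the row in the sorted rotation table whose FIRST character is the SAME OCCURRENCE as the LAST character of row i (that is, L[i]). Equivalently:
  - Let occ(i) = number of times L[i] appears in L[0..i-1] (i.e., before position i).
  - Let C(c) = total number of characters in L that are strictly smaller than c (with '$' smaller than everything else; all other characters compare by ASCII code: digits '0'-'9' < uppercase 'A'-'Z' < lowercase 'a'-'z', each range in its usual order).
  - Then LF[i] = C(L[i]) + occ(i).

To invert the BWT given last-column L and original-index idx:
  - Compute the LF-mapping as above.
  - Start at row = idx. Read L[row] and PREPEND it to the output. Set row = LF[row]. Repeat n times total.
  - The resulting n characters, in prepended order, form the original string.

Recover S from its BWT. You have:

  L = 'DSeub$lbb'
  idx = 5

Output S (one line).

Answer: bubbleSD$

Derivation:
LF mapping: 1 2 6 8 3 0 7 4 5
Walk LF starting at row 5, prepending L[row]:
  step 1: row=5, L[5]='$', prepend. Next row=LF[5]=0
  step 2: row=0, L[0]='D', prepend. Next row=LF[0]=1
  step 3: row=1, L[1]='S', prepend. Next row=LF[1]=2
  step 4: row=2, L[2]='e', prepend. Next row=LF[2]=6
  step 5: row=6, L[6]='l', prepend. Next row=LF[6]=7
  step 6: row=7, L[7]='b', prepend. Next row=LF[7]=4
  step 7: row=4, L[4]='b', prepend. Next row=LF[4]=3
  step 8: row=3, L[3]='u', prepend. Next row=LF[3]=8
  step 9: row=8, L[8]='b', prepend. Next row=LF[8]=5
Reversed output: bubbleSD$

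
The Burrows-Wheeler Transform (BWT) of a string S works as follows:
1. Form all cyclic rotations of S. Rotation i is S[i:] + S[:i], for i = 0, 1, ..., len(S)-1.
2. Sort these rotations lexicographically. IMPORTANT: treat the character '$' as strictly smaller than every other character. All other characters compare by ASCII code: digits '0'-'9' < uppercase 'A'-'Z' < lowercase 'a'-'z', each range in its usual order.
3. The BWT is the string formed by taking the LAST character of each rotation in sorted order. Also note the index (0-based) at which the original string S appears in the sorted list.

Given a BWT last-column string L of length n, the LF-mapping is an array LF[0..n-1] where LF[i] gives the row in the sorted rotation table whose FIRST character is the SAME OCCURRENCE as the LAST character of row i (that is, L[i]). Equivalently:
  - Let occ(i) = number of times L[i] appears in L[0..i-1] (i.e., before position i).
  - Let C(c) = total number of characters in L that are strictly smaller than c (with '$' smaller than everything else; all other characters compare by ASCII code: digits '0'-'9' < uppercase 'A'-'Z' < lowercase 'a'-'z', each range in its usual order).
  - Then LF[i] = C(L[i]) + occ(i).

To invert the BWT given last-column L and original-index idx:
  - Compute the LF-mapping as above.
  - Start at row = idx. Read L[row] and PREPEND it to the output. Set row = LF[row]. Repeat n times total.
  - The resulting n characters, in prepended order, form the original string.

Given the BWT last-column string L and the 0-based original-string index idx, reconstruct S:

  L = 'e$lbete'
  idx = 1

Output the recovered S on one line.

Answer: beetle$

Derivation:
LF mapping: 2 0 5 1 3 6 4
Walk LF starting at row 1, prepending L[row]:
  step 1: row=1, L[1]='$', prepend. Next row=LF[1]=0
  step 2: row=0, L[0]='e', prepend. Next row=LF[0]=2
  step 3: row=2, L[2]='l', prepend. Next row=LF[2]=5
  step 4: row=5, L[5]='t', prepend. Next row=LF[5]=6
  step 5: row=6, L[6]='e', prepend. Next row=LF[6]=4
  step 6: row=4, L[4]='e', prepend. Next row=LF[4]=3
  step 7: row=3, L[3]='b', prepend. Next row=LF[3]=1
Reversed output: beetle$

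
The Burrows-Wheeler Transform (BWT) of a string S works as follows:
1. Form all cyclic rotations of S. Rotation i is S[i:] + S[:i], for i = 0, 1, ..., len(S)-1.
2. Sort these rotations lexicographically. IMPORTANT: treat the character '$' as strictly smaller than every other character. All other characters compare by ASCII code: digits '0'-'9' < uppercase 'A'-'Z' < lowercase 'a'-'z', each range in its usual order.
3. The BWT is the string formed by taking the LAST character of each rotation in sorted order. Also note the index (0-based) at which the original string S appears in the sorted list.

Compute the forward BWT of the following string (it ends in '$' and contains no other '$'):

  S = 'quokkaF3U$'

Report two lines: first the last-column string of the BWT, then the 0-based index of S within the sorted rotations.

Answer: UFa3kkou$q
8

Derivation:
All 10 rotations (rotation i = S[i:]+S[:i]):
  rot[0] = quokkaF3U$
  rot[1] = uokkaF3U$q
  rot[2] = okkaF3U$qu
  rot[3] = kkaF3U$quo
  rot[4] = kaF3U$quok
  rot[5] = aF3U$quokk
  rot[6] = F3U$quokka
  rot[7] = 3U$quokkaF
  rot[8] = U$quokkaF3
  rot[9] = $quokkaF3U
Sorted (with $ < everything):
  sorted[0] = $quokkaF3U  (last char: 'U')
  sorted[1] = 3U$quokkaF  (last char: 'F')
  sorted[2] = F3U$quokka  (last char: 'a')
  sorted[3] = U$quokkaF3  (last char: '3')
  sorted[4] = aF3U$quokk  (last char: 'k')
  sorted[5] = kaF3U$quok  (last char: 'k')
  sorted[6] = kkaF3U$quo  (last char: 'o')
  sorted[7] = okkaF3U$qu  (last char: 'u')
  sorted[8] = quokkaF3U$  (last char: '$')
  sorted[9] = uokkaF3U$q  (last char: 'q')
Last column: UFa3kkou$q
Original string S is at sorted index 8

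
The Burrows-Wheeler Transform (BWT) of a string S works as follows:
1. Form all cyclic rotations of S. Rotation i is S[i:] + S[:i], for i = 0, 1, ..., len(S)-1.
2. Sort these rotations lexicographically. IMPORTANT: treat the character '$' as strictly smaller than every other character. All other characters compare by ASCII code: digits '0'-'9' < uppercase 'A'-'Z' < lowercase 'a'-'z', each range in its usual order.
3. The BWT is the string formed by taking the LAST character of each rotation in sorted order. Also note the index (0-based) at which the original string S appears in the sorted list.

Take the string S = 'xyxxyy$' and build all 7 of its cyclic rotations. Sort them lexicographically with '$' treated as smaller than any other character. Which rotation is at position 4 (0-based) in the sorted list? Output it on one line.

Answer: y$xyxxy

Derivation:
All 7 rotations (rotation i = S[i:]+S[:i]):
  rot[0] = xyxxyy$
  rot[1] = yxxyy$x
  rot[2] = xxyy$xy
  rot[3] = xyy$xyx
  rot[4] = yy$xyxx
  rot[5] = y$xyxxy
  rot[6] = $xyxxyy
Sorted (with $ < everything):
  sorted[0] = $xyxxyy
  sorted[1] = xxyy$xy
  sorted[2] = xyxxyy$
  sorted[3] = xyy$xyx
  sorted[4] = y$xyxxy
  sorted[5] = yxxyy$x
  sorted[6] = yy$xyxx
sorted[4] = y$xyxxy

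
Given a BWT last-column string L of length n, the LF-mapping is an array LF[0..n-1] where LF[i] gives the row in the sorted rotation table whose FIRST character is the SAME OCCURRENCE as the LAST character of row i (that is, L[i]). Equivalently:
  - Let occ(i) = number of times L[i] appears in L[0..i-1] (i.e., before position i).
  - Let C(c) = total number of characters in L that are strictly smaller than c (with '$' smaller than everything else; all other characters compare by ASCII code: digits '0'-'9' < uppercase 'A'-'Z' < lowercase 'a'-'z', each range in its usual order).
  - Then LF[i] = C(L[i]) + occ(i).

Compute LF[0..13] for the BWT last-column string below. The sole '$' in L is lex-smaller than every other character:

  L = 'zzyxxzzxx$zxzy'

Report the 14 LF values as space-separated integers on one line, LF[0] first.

Answer: 8 9 6 1 2 10 11 3 4 0 12 5 13 7

Derivation:
Char counts: '$':1, 'x':5, 'y':2, 'z':6
C (first-col start): C('$')=0, C('x')=1, C('y')=6, C('z')=8
L[0]='z': occ=0, LF[0]=C('z')+0=8+0=8
L[1]='z': occ=1, LF[1]=C('z')+1=8+1=9
L[2]='y': occ=0, LF[2]=C('y')+0=6+0=6
L[3]='x': occ=0, LF[3]=C('x')+0=1+0=1
L[4]='x': occ=1, LF[4]=C('x')+1=1+1=2
L[5]='z': occ=2, LF[5]=C('z')+2=8+2=10
L[6]='z': occ=3, LF[6]=C('z')+3=8+3=11
L[7]='x': occ=2, LF[7]=C('x')+2=1+2=3
L[8]='x': occ=3, LF[8]=C('x')+3=1+3=4
L[9]='$': occ=0, LF[9]=C('$')+0=0+0=0
L[10]='z': occ=4, LF[10]=C('z')+4=8+4=12
L[11]='x': occ=4, LF[11]=C('x')+4=1+4=5
L[12]='z': occ=5, LF[12]=C('z')+5=8+5=13
L[13]='y': occ=1, LF[13]=C('y')+1=6+1=7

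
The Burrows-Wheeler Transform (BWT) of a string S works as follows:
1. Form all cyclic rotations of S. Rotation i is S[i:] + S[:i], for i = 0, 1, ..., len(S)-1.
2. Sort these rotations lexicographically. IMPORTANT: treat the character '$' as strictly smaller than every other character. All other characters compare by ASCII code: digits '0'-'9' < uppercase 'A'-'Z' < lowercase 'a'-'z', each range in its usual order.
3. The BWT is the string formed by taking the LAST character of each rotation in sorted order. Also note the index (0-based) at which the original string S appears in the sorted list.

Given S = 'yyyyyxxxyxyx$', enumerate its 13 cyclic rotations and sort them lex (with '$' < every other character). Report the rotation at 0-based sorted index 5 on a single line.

All 13 rotations (rotation i = S[i:]+S[:i]):
  rot[0] = yyyyyxxxyxyx$
  rot[1] = yyyyxxxyxyx$y
  rot[2] = yyyxxxyxyx$yy
  rot[3] = yyxxxyxyx$yyy
  rot[4] = yxxxyxyx$yyyy
  rot[5] = xxxyxyx$yyyyy
  rot[6] = xxyxyx$yyyyyx
  rot[7] = xyxyx$yyyyyxx
  rot[8] = yxyx$yyyyyxxx
  rot[9] = xyx$yyyyyxxxy
  rot[10] = yx$yyyyyxxxyx
  rot[11] = x$yyyyyxxxyxy
  rot[12] = $yyyyyxxxyxyx
Sorted (with $ < everything):
  sorted[0] = $yyyyyxxxyxyx
  sorted[1] = x$yyyyyxxxyxy
  sorted[2] = xxxyxyx$yyyyy
  sorted[3] = xxyxyx$yyyyyx
  sorted[4] = xyx$yyyyyxxxy
  sorted[5] = xyxyx$yyyyyxx
  sorted[6] = yx$yyyyyxxxyx
  sorted[7] = yxxxyxyx$yyyy
  sorted[8] = yxyx$yyyyyxxx
  sorted[9] = yyxxxyxyx$yyy
  sorted[10] = yyyxxxyxyx$yy
  sorted[11] = yyyyxxxyxyx$y
  sorted[12] = yyyyyxxxyxyx$
sorted[5] = xyxyx$yyyyyxx

Answer: xyxyx$yyyyyxx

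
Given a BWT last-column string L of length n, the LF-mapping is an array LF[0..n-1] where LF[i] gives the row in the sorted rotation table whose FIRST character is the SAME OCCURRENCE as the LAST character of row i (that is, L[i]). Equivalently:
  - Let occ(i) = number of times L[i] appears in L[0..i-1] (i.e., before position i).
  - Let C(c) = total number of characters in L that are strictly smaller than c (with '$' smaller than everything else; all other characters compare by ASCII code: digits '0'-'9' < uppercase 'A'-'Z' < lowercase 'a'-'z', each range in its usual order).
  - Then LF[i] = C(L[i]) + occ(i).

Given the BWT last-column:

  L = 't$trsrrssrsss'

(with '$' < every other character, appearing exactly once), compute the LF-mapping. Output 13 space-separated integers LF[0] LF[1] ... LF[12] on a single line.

Answer: 11 0 12 1 5 2 3 6 7 4 8 9 10

Derivation:
Char counts: '$':1, 'r':4, 's':6, 't':2
C (first-col start): C('$')=0, C('r')=1, C('s')=5, C('t')=11
L[0]='t': occ=0, LF[0]=C('t')+0=11+0=11
L[1]='$': occ=0, LF[1]=C('$')+0=0+0=0
L[2]='t': occ=1, LF[2]=C('t')+1=11+1=12
L[3]='r': occ=0, LF[3]=C('r')+0=1+0=1
L[4]='s': occ=0, LF[4]=C('s')+0=5+0=5
L[5]='r': occ=1, LF[5]=C('r')+1=1+1=2
L[6]='r': occ=2, LF[6]=C('r')+2=1+2=3
L[7]='s': occ=1, LF[7]=C('s')+1=5+1=6
L[8]='s': occ=2, LF[8]=C('s')+2=5+2=7
L[9]='r': occ=3, LF[9]=C('r')+3=1+3=4
L[10]='s': occ=3, LF[10]=C('s')+3=5+3=8
L[11]='s': occ=4, LF[11]=C('s')+4=5+4=9
L[12]='s': occ=5, LF[12]=C('s')+5=5+5=10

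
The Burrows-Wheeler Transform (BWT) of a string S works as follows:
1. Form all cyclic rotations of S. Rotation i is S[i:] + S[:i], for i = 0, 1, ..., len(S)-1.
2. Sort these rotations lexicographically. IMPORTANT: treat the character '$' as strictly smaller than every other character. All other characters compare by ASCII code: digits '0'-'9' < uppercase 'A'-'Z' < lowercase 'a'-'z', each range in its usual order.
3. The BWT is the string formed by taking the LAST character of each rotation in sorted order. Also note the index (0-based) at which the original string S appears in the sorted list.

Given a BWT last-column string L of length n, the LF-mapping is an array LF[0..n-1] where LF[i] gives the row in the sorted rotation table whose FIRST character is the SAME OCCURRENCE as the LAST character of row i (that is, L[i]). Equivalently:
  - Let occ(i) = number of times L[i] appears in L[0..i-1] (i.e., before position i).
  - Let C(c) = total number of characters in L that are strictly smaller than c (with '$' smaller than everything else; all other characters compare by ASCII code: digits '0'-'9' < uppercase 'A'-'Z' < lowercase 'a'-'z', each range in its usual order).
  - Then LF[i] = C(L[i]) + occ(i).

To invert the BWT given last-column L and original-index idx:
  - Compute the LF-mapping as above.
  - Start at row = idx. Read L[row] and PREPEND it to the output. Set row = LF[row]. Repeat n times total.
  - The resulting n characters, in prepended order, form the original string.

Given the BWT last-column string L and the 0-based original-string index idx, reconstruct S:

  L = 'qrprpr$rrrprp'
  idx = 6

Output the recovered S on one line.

Answer: rppprrrrprrq$

Derivation:
LF mapping: 5 6 1 7 2 8 0 9 10 11 3 12 4
Walk LF starting at row 6, prepending L[row]:
  step 1: row=6, L[6]='$', prepend. Next row=LF[6]=0
  step 2: row=0, L[0]='q', prepend. Next row=LF[0]=5
  step 3: row=5, L[5]='r', prepend. Next row=LF[5]=8
  step 4: row=8, L[8]='r', prepend. Next row=LF[8]=10
  step 5: row=10, L[10]='p', prepend. Next row=LF[10]=3
  step 6: row=3, L[3]='r', prepend. Next row=LF[3]=7
  step 7: row=7, L[7]='r', prepend. Next row=LF[7]=9
  step 8: row=9, L[9]='r', prepend. Next row=LF[9]=11
  step 9: row=11, L[11]='r', prepend. Next row=LF[11]=12
  step 10: row=12, L[12]='p', prepend. Next row=LF[12]=4
  step 11: row=4, L[4]='p', prepend. Next row=LF[4]=2
  step 12: row=2, L[2]='p', prepend. Next row=LF[2]=1
  step 13: row=1, L[1]='r', prepend. Next row=LF[1]=6
Reversed output: rppprrrrprrq$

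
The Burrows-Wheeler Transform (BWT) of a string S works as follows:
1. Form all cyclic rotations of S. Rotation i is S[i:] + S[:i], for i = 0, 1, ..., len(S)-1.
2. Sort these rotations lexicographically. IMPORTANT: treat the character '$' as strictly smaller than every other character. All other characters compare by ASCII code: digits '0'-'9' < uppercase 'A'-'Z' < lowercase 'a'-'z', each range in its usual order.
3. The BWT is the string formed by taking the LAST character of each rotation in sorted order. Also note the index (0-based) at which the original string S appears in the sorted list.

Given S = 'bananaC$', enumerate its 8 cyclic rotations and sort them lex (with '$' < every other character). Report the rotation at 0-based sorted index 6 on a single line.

Answer: naC$bana

Derivation:
All 8 rotations (rotation i = S[i:]+S[:i]):
  rot[0] = bananaC$
  rot[1] = ananaC$b
  rot[2] = nanaC$ba
  rot[3] = anaC$ban
  rot[4] = naC$bana
  rot[5] = aC$banan
  rot[6] = C$banana
  rot[7] = $bananaC
Sorted (with $ < everything):
  sorted[0] = $bananaC
  sorted[1] = C$banana
  sorted[2] = aC$banan
  sorted[3] = anaC$ban
  sorted[4] = ananaC$b
  sorted[5] = bananaC$
  sorted[6] = naC$bana
  sorted[7] = nanaC$ba
sorted[6] = naC$bana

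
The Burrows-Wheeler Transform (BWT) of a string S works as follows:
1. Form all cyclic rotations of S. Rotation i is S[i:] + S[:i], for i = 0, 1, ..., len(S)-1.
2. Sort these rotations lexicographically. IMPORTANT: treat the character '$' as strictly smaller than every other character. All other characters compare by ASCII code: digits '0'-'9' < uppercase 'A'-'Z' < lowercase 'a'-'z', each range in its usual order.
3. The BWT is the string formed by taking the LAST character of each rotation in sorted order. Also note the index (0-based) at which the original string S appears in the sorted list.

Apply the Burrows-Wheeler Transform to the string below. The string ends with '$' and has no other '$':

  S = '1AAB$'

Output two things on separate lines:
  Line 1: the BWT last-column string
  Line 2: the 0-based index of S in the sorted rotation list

All 5 rotations (rotation i = S[i:]+S[:i]):
  rot[0] = 1AAB$
  rot[1] = AAB$1
  rot[2] = AB$1A
  rot[3] = B$1AA
  rot[4] = $1AAB
Sorted (with $ < everything):
  sorted[0] = $1AAB  (last char: 'B')
  sorted[1] = 1AAB$  (last char: '$')
  sorted[2] = AAB$1  (last char: '1')
  sorted[3] = AB$1A  (last char: 'A')
  sorted[4] = B$1AA  (last char: 'A')
Last column: B$1AA
Original string S is at sorted index 1

Answer: B$1AA
1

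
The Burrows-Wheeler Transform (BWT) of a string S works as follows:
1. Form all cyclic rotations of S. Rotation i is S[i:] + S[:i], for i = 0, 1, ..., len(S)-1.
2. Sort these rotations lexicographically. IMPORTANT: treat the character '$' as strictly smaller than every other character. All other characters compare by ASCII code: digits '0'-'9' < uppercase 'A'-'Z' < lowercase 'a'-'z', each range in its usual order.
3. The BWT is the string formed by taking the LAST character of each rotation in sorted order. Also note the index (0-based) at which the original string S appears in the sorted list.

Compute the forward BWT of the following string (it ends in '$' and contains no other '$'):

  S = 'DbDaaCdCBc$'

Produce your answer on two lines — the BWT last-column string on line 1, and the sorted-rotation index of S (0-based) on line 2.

All 11 rotations (rotation i = S[i:]+S[:i]):
  rot[0] = DbDaaCdCBc$
  rot[1] = bDaaCdCBc$D
  rot[2] = DaaCdCBc$Db
  rot[3] = aaCdCBc$DbD
  rot[4] = aCdCBc$DbDa
  rot[5] = CdCBc$DbDaa
  rot[6] = dCBc$DbDaaC
  rot[7] = CBc$DbDaaCd
  rot[8] = Bc$DbDaaCdC
  rot[9] = c$DbDaaCdCB
  rot[10] = $DbDaaCdCBc
Sorted (with $ < everything):
  sorted[0] = $DbDaaCdCBc  (last char: 'c')
  sorted[1] = Bc$DbDaaCdC  (last char: 'C')
  sorted[2] = CBc$DbDaaCd  (last char: 'd')
  sorted[3] = CdCBc$DbDaa  (last char: 'a')
  sorted[4] = DaaCdCBc$Db  (last char: 'b')
  sorted[5] = DbDaaCdCBc$  (last char: '$')
  sorted[6] = aCdCBc$DbDa  (last char: 'a')
  sorted[7] = aaCdCBc$DbD  (last char: 'D')
  sorted[8] = bDaaCdCBc$D  (last char: 'D')
  sorted[9] = c$DbDaaCdCB  (last char: 'B')
  sorted[10] = dCBc$DbDaaC  (last char: 'C')
Last column: cCdab$aDDBC
Original string S is at sorted index 5

Answer: cCdab$aDDBC
5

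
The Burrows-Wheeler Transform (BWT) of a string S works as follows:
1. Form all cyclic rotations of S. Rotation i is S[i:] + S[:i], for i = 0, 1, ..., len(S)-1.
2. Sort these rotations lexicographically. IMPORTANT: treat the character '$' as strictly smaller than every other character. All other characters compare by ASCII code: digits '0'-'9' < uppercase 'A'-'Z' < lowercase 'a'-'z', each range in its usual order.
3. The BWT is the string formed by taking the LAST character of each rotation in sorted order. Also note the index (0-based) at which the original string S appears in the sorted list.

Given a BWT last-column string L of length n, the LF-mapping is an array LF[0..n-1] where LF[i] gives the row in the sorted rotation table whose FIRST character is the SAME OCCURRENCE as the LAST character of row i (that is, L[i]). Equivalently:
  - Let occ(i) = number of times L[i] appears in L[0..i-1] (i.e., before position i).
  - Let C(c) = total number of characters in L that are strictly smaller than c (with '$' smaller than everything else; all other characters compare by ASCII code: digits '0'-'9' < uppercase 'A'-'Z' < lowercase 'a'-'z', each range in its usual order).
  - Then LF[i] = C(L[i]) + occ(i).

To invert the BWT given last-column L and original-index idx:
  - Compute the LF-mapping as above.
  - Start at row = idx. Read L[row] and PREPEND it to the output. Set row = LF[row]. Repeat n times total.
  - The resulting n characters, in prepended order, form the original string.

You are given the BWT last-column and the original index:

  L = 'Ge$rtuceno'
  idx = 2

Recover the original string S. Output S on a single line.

LF mapping: 1 3 0 7 8 9 2 4 5 6
Walk LF starting at row 2, prepending L[row]:
  step 1: row=2, L[2]='$', prepend. Next row=LF[2]=0
  step 2: row=0, L[0]='G', prepend. Next row=LF[0]=1
  step 3: row=1, L[1]='e', prepend. Next row=LF[1]=3
  step 4: row=3, L[3]='r', prepend. Next row=LF[3]=7
  step 5: row=7, L[7]='e', prepend. Next row=LF[7]=4
  step 6: row=4, L[4]='t', prepend. Next row=LF[4]=8
  step 7: row=8, L[8]='n', prepend. Next row=LF[8]=5
  step 8: row=5, L[5]='u', prepend. Next row=LF[5]=9
  step 9: row=9, L[9]='o', prepend. Next row=LF[9]=6
  step 10: row=6, L[6]='c', prepend. Next row=LF[6]=2
Reversed output: countereG$

Answer: countereG$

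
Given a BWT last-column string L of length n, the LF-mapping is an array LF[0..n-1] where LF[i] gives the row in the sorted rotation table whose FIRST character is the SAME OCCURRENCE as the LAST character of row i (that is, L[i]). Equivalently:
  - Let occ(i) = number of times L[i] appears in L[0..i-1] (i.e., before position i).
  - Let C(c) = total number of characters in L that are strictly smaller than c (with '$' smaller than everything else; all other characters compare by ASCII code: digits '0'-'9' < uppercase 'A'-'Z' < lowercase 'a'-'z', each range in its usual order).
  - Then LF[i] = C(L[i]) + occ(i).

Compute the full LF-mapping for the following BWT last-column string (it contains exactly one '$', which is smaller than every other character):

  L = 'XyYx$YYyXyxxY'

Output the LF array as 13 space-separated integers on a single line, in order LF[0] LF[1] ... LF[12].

Answer: 1 10 3 7 0 4 5 11 2 12 8 9 6

Derivation:
Char counts: '$':1, 'X':2, 'Y':4, 'x':3, 'y':3
C (first-col start): C('$')=0, C('X')=1, C('Y')=3, C('x')=7, C('y')=10
L[0]='X': occ=0, LF[0]=C('X')+0=1+0=1
L[1]='y': occ=0, LF[1]=C('y')+0=10+0=10
L[2]='Y': occ=0, LF[2]=C('Y')+0=3+0=3
L[3]='x': occ=0, LF[3]=C('x')+0=7+0=7
L[4]='$': occ=0, LF[4]=C('$')+0=0+0=0
L[5]='Y': occ=1, LF[5]=C('Y')+1=3+1=4
L[6]='Y': occ=2, LF[6]=C('Y')+2=3+2=5
L[7]='y': occ=1, LF[7]=C('y')+1=10+1=11
L[8]='X': occ=1, LF[8]=C('X')+1=1+1=2
L[9]='y': occ=2, LF[9]=C('y')+2=10+2=12
L[10]='x': occ=1, LF[10]=C('x')+1=7+1=8
L[11]='x': occ=2, LF[11]=C('x')+2=7+2=9
L[12]='Y': occ=3, LF[12]=C('Y')+3=3+3=6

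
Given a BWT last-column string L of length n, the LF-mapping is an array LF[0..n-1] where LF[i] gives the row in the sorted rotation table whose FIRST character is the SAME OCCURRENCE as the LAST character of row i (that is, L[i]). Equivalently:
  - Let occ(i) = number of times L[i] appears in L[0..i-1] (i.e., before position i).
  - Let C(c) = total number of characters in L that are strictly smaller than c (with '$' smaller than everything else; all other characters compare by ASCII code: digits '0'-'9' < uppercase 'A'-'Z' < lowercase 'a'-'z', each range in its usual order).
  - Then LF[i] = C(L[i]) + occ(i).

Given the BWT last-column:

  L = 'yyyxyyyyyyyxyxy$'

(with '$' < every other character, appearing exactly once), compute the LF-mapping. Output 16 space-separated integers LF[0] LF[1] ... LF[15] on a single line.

Char counts: '$':1, 'x':3, 'y':12
C (first-col start): C('$')=0, C('x')=1, C('y')=4
L[0]='y': occ=0, LF[0]=C('y')+0=4+0=4
L[1]='y': occ=1, LF[1]=C('y')+1=4+1=5
L[2]='y': occ=2, LF[2]=C('y')+2=4+2=6
L[3]='x': occ=0, LF[3]=C('x')+0=1+0=1
L[4]='y': occ=3, LF[4]=C('y')+3=4+3=7
L[5]='y': occ=4, LF[5]=C('y')+4=4+4=8
L[6]='y': occ=5, LF[6]=C('y')+5=4+5=9
L[7]='y': occ=6, LF[7]=C('y')+6=4+6=10
L[8]='y': occ=7, LF[8]=C('y')+7=4+7=11
L[9]='y': occ=8, LF[9]=C('y')+8=4+8=12
L[10]='y': occ=9, LF[10]=C('y')+9=4+9=13
L[11]='x': occ=1, LF[11]=C('x')+1=1+1=2
L[12]='y': occ=10, LF[12]=C('y')+10=4+10=14
L[13]='x': occ=2, LF[13]=C('x')+2=1+2=3
L[14]='y': occ=11, LF[14]=C('y')+11=4+11=15
L[15]='$': occ=0, LF[15]=C('$')+0=0+0=0

Answer: 4 5 6 1 7 8 9 10 11 12 13 2 14 3 15 0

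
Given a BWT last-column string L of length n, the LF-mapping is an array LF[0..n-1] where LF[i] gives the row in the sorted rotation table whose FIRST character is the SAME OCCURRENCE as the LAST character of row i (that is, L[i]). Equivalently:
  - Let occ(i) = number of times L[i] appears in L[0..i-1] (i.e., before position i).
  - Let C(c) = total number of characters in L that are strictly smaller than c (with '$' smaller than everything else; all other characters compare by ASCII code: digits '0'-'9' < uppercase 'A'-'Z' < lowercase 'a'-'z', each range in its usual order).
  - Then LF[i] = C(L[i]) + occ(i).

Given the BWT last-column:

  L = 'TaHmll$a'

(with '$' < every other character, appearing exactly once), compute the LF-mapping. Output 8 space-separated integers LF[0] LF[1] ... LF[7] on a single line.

Char counts: '$':1, 'H':1, 'T':1, 'a':2, 'l':2, 'm':1
C (first-col start): C('$')=0, C('H')=1, C('T')=2, C('a')=3, C('l')=5, C('m')=7
L[0]='T': occ=0, LF[0]=C('T')+0=2+0=2
L[1]='a': occ=0, LF[1]=C('a')+0=3+0=3
L[2]='H': occ=0, LF[2]=C('H')+0=1+0=1
L[3]='m': occ=0, LF[3]=C('m')+0=7+0=7
L[4]='l': occ=0, LF[4]=C('l')+0=5+0=5
L[5]='l': occ=1, LF[5]=C('l')+1=5+1=6
L[6]='$': occ=0, LF[6]=C('$')+0=0+0=0
L[7]='a': occ=1, LF[7]=C('a')+1=3+1=4

Answer: 2 3 1 7 5 6 0 4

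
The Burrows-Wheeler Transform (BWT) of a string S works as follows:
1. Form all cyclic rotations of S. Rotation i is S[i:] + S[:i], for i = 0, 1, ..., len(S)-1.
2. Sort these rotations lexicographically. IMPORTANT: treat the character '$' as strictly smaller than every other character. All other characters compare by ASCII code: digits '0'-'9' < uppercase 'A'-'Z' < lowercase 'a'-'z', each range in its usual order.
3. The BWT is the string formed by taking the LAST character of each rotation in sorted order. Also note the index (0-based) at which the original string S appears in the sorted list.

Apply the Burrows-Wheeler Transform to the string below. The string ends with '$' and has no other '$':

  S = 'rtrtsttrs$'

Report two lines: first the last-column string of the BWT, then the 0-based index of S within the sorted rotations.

All 10 rotations (rotation i = S[i:]+S[:i]):
  rot[0] = rtrtsttrs$
  rot[1] = trtsttrs$r
  rot[2] = rtsttrs$rt
  rot[3] = tsttrs$rtr
  rot[4] = sttrs$rtrt
  rot[5] = ttrs$rtrts
  rot[6] = trs$rtrtst
  rot[7] = rs$rtrtstt
  rot[8] = s$rtrtsttr
  rot[9] = $rtrtsttrs
Sorted (with $ < everything):
  sorted[0] = $rtrtsttrs  (last char: 's')
  sorted[1] = rs$rtrtstt  (last char: 't')
  sorted[2] = rtrtsttrs$  (last char: '$')
  sorted[3] = rtsttrs$rt  (last char: 't')
  sorted[4] = s$rtrtsttr  (last char: 'r')
  sorted[5] = sttrs$rtrt  (last char: 't')
  sorted[6] = trs$rtrtst  (last char: 't')
  sorted[7] = trtsttrs$r  (last char: 'r')
  sorted[8] = tsttrs$rtr  (last char: 'r')
  sorted[9] = ttrs$rtrts  (last char: 's')
Last column: st$trttrrs
Original string S is at sorted index 2

Answer: st$trttrrs
2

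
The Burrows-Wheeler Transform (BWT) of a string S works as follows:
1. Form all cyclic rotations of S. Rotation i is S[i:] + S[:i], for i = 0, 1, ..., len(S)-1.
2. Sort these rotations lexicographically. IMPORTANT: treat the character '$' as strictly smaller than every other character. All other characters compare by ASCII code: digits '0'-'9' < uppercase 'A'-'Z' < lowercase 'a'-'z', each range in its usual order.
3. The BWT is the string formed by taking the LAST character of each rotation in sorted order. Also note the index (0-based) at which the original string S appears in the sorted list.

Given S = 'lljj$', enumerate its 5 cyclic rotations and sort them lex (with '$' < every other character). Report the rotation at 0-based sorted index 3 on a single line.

All 5 rotations (rotation i = S[i:]+S[:i]):
  rot[0] = lljj$
  rot[1] = ljj$l
  rot[2] = jj$ll
  rot[3] = j$llj
  rot[4] = $lljj
Sorted (with $ < everything):
  sorted[0] = $lljj
  sorted[1] = j$llj
  sorted[2] = jj$ll
  sorted[3] = ljj$l
  sorted[4] = lljj$
sorted[3] = ljj$l

Answer: ljj$l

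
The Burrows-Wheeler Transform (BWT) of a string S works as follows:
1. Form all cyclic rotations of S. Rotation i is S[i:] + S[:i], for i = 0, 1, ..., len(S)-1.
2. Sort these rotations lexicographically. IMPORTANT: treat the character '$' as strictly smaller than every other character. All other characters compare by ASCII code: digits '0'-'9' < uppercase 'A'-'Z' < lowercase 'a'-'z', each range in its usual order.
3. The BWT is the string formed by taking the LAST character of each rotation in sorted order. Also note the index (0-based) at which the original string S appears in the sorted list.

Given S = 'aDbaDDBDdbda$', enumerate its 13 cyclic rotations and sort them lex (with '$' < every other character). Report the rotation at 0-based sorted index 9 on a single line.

All 13 rotations (rotation i = S[i:]+S[:i]):
  rot[0] = aDbaDDBDdbda$
  rot[1] = DbaDDBDdbda$a
  rot[2] = baDDBDdbda$aD
  rot[3] = aDDBDdbda$aDb
  rot[4] = DDBDdbda$aDba
  rot[5] = DBDdbda$aDbaD
  rot[6] = BDdbda$aDbaDD
  rot[7] = Ddbda$aDbaDDB
  rot[8] = dbda$aDbaDDBD
  rot[9] = bda$aDbaDDBDd
  rot[10] = da$aDbaDDBDdb
  rot[11] = a$aDbaDDBDdbd
  rot[12] = $aDbaDDBDdbda
Sorted (with $ < everything):
  sorted[0] = $aDbaDDBDdbda
  sorted[1] = BDdbda$aDbaDD
  sorted[2] = DBDdbda$aDbaD
  sorted[3] = DDBDdbda$aDba
  sorted[4] = DbaDDBDdbda$a
  sorted[5] = Ddbda$aDbaDDB
  sorted[6] = a$aDbaDDBDdbd
  sorted[7] = aDDBDdbda$aDb
  sorted[8] = aDbaDDBDdbda$
  sorted[9] = baDDBDdbda$aD
  sorted[10] = bda$aDbaDDBDd
  sorted[11] = da$aDbaDDBDdb
  sorted[12] = dbda$aDbaDDBD
sorted[9] = baDDBDdbda$aD

Answer: baDDBDdbda$aD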